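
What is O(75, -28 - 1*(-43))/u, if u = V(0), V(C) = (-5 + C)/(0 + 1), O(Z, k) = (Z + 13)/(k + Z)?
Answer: -44/225 ≈ -0.19556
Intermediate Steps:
O(Z, k) = (13 + Z)/(Z + k)
V(C) = -5 + C (V(C) = (-5 + C)/1 = (-5 + C)*1 = -5 + C)
u = -5 (u = -5 + 0 = -5)
O(75, -28 - 1*(-43))/u = ((13 + 75)/(75 + (-28 - 1*(-43))))/(-5) = -88/(5*(75 + (-28 + 43))) = -88/(5*(75 + 15)) = -88/(5*90) = -88/450 = -1/5*44/45 = -44/225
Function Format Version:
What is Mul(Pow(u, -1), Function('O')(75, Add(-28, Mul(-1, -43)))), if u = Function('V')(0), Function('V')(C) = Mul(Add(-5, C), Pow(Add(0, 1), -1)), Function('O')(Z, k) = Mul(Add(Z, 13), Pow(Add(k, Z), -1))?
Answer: Rational(-44, 225) ≈ -0.19556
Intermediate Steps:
Function('O')(Z, k) = Mul(Pow(Add(Z, k), -1), Add(13, Z)) (Function('O')(Z, k) = Mul(Add(13, Z), Pow(Add(Z, k), -1)) = Mul(Pow(Add(Z, k), -1), Add(13, Z)))
Function('V')(C) = Add(-5, C) (Function('V')(C) = Mul(Add(-5, C), Pow(1, -1)) = Mul(Add(-5, C), 1) = Add(-5, C))
u = -5 (u = Add(-5, 0) = -5)
Mul(Pow(u, -1), Function('O')(75, Add(-28, Mul(-1, -43)))) = Mul(Pow(-5, -1), Mul(Pow(Add(75, Add(-28, Mul(-1, -43))), -1), Add(13, 75))) = Mul(Rational(-1, 5), Mul(Pow(Add(75, Add(-28, 43)), -1), 88)) = Mul(Rational(-1, 5), Mul(Pow(Add(75, 15), -1), 88)) = Mul(Rational(-1, 5), Mul(Pow(90, -1), 88)) = Mul(Rational(-1, 5), Mul(Rational(1, 90), 88)) = Mul(Rational(-1, 5), Rational(44, 45)) = Rational(-44, 225)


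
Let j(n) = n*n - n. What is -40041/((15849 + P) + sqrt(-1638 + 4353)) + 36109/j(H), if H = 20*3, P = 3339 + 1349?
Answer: 6159258030053/746525207580 + 40041*sqrt(2715)/421765654 ≈ 8.2555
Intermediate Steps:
P = 4688
H = 60
j(n) = n**2 - n
-40041/((15849 + P) + sqrt(-1638 + 4353)) + 36109/j(H) = -40041/((15849 + 4688) + sqrt(-1638 + 4353)) + 36109/((60*(-1 + 60))) = -40041/(20537 + sqrt(2715)) + 36109/((60*59)) = -40041/(20537 + sqrt(2715)) + 36109/3540 = 36109/3540 - 40041/(20537 + sqrt(2715))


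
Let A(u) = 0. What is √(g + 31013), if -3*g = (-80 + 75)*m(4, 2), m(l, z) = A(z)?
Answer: √31013 ≈ 176.10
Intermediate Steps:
m(l, z) = 0
g = 0 (g = -(-80 + 75)*0/3 = -(-5)*0/3 = -⅓*0 = 0)
√(g + 31013) = √(0 + 31013) = √31013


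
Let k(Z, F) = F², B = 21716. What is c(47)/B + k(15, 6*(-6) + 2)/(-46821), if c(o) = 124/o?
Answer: -293516977/11946986823 ≈ -0.024568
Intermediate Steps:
c(47)/B + k(15, 6*(-6) + 2)/(-46821) = (124/47)/21716 + (6*(-6) + 2)²/(-46821) = (124*(1/47))*(1/21716) + (-36 + 2)²*(-1/46821) = (124/47)*(1/21716) + (-34)²*(-1/46821) = 31/255163 + 1156*(-1/46821) = 31/255163 - 1156/46821 = -293516977/11946986823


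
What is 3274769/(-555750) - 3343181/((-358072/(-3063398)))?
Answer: -109455989557902959/3826894500 ≈ -2.8602e+7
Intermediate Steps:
3274769/(-555750) - 3343181/((-358072/(-3063398))) = 3274769*(-1/555750) - 3343181/((-358072*(-1/3063398))) = -3274769/555750 - 3343181/13772/117823 = -3274769/555750 - 3343181*117823/13772 = -3274769/555750 - 393903614963/13772 = -109455989557902959/3826894500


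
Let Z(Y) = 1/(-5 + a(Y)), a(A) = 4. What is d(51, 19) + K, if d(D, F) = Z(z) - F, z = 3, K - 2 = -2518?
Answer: -2536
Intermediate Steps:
K = -2516 (K = 2 - 2518 = -2516)
Z(Y) = -1 (Z(Y) = 1/(-5 + 4) = 1/(-1) = -1)
d(D, F) = -1 - F
d(51, 19) + K = (-1 - 1*19) - 2516 = (-1 - 19) - 2516 = -20 - 2516 = -2536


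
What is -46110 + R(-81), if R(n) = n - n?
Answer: -46110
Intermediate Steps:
R(n) = 0
-46110 + R(-81) = -46110 + 0 = -46110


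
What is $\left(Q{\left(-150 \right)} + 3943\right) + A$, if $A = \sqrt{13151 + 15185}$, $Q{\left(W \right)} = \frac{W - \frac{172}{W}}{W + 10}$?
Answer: $\frac{10353166}{2625} + 4 \sqrt{1771} \approx 4112.4$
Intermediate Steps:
$Q{\left(W \right)} = \frac{W - \frac{172}{W}}{10 + W}$
$A = 4 \sqrt{1771}$ ($A = \sqrt{28336} = 4 \sqrt{1771} \approx 168.33$)
$\left(Q{\left(-150 \right)} + 3943\right) + A = \left(\frac{-172 + \left(-150\right)^{2}}{\left(-150\right) \left(10 - 150\right)} + 3943\right) + 4 \sqrt{1771} = \left(- \frac{-172 + 22500}{150 \left(-140\right)} + 3943\right) + 4 \sqrt{1771} = \left(\left(- \frac{1}{150}\right) \left(- \frac{1}{140}\right) 22328 + 3943\right) + 4 \sqrt{1771} = \left(\frac{2791}{2625} + 3943\right) + 4 \sqrt{1771} = \frac{10353166}{2625} + 4 \sqrt{1771}$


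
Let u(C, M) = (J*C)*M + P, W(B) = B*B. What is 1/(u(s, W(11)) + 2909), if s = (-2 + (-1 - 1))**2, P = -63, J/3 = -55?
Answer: -1/316594 ≈ -3.1586e-6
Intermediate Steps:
J = -165 (J = 3*(-55) = -165)
W(B) = B**2
s = 16 (s = (-2 - 2)**2 = (-4)**2 = 16)
u(C, M) = -63 - 165*C*M (u(C, M) = (-165*C)*M - 63 = -165*C*M - 63 = -63 - 165*C*M)
1/(u(s, W(11)) + 2909) = 1/((-63 - 165*16*11**2) + 2909) = 1/((-63 - 165*16*121) + 2909) = 1/((-63 - 319440) + 2909) = 1/(-319503 + 2909) = 1/(-316594) = -1/316594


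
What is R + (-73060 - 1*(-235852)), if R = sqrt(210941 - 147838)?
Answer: 162792 + sqrt(63103) ≈ 1.6304e+5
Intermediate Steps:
R = sqrt(63103) ≈ 251.20
R + (-73060 - 1*(-235852)) = sqrt(63103) + (-73060 - 1*(-235852)) = sqrt(63103) + (-73060 + 235852) = sqrt(63103) + 162792 = 162792 + sqrt(63103)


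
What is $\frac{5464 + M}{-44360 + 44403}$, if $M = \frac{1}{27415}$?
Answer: $\frac{149795561}{1178845} \approx 127.07$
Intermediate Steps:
$M = \frac{1}{27415} \approx 3.6476 \cdot 10^{-5}$
$\frac{5464 + M}{-44360 + 44403} = \frac{5464 + \frac{1}{27415}}{-44360 + 44403} = \frac{149795561}{27415 \cdot 43} = \frac{149795561}{27415} \cdot \frac{1}{43} = \frac{149795561}{1178845}$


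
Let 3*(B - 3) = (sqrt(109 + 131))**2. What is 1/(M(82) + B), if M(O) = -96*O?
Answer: -1/7789 ≈ -0.00012839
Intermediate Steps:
B = 83 (B = 3 + (sqrt(109 + 131))**2/3 = 3 + (sqrt(240))**2/3 = 3 + (4*sqrt(15))**2/3 = 3 + (1/3)*240 = 3 + 80 = 83)
1/(M(82) + B) = 1/(-96*82 + 83) = 1/(-7872 + 83) = 1/(-7789) = -1/7789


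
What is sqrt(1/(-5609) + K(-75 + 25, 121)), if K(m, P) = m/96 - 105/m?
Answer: 7*sqrt(3649692165)/336540 ≈ 1.2566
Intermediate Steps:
K(m, P) = -105/m + m/96 (K(m, P) = m*(1/96) - 105/m = m/96 - 105/m = -105/m + m/96)
sqrt(1/(-5609) + K(-75 + 25, 121)) = sqrt(1/(-5609) + (-105/(-75 + 25) + (-75 + 25)/96)) = sqrt(-1/5609 + (-105/(-50) + (1/96)*(-50))) = sqrt(-1/5609 + (-105*(-1/50) - 25/48)) = sqrt(-1/5609 + (21/10 - 25/48)) = sqrt(-1/5609 + 379/240) = sqrt(2125571/1346160) = 7*sqrt(3649692165)/336540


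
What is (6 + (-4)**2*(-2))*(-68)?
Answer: 1768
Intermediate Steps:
(6 + (-4)**2*(-2))*(-68) = (6 + 16*(-2))*(-68) = (6 - 32)*(-68) = -26*(-68) = 1768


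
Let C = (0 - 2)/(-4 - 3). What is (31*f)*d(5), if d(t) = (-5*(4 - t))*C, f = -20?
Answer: -6200/7 ≈ -885.71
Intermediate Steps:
C = 2/7 (C = -2/(-7) = -2*(-⅐) = 2/7 ≈ 0.28571)
d(t) = -40/7 + 10*t/7 (d(t) = -5*(4 - t)*(2/7) = (-20 + 5*t)*(2/7) = -40/7 + 10*t/7)
(31*f)*d(5) = (31*(-20))*(-40/7 + (10/7)*5) = -620*(-40/7 + 50/7) = -620*10/7 = -6200/7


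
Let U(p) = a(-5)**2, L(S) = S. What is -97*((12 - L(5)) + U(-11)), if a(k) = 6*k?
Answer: -87979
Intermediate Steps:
U(p) = 900 (U(p) = (6*(-5))**2 = (-30)**2 = 900)
-97*((12 - L(5)) + U(-11)) = -97*((12 - 1*5) + 900) = -97*((12 - 5) + 900) = -97*(7 + 900) = -97*907 = -87979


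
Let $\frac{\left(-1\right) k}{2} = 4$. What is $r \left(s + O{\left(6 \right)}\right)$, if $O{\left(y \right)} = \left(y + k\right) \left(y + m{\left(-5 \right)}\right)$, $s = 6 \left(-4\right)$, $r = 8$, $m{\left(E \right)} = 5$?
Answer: $-368$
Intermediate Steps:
$k = -8$ ($k = \left(-2\right) 4 = -8$)
$s = -24$
$O{\left(y \right)} = \left(-8 + y\right) \left(5 + y\right)$ ($O{\left(y \right)} = \left(y - 8\right) \left(y + 5\right) = \left(-8 + y\right) \left(5 + y\right)$)
$r \left(s + O{\left(6 \right)}\right) = 8 \left(-24 - \left(58 - 36\right)\right) = 8 \left(-24 - 22\right) = 8 \left(-46\right) = -368$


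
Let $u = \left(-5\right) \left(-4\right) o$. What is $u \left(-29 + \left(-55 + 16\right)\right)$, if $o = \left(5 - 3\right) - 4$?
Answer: $2720$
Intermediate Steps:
$o = -2$ ($o = 2 - 4 = -2$)
$u = -40$ ($u = \left(-5\right) \left(-4\right) \left(-2\right) = 20 \left(-2\right) = -40$)
$u \left(-29 + \left(-55 + 16\right)\right) = - 40 \left(-29 + \left(-55 + 16\right)\right) = - 40 \left(-29 - 39\right) = \left(-40\right) \left(-68\right) = 2720$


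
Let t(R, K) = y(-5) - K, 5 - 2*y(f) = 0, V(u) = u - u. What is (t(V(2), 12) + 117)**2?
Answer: 46225/4 ≈ 11556.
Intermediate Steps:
V(u) = 0
y(f) = 5/2 (y(f) = 5/2 - 1/2*0 = 5/2 + 0 = 5/2)
t(R, K) = 5/2 - K
(t(V(2), 12) + 117)**2 = ((5/2 - 1*12) + 117)**2 = ((5/2 - 12) + 117)**2 = (-19/2 + 117)**2 = (215/2)**2 = 46225/4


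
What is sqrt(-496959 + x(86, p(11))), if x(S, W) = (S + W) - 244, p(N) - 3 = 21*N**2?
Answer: I*sqrt(494573) ≈ 703.26*I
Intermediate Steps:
p(N) = 3 + 21*N**2
x(S, W) = -244 + S + W
sqrt(-496959 + x(86, p(11))) = sqrt(-496959 + (-244 + 86 + (3 + 21*11**2))) = sqrt(-496959 + (-244 + 86 + (3 + 21*121))) = sqrt(-496959 + (-244 + 86 + (3 + 2541))) = sqrt(-496959 + (-244 + 86 + 2544)) = sqrt(-496959 + 2386) = sqrt(-494573) = I*sqrt(494573)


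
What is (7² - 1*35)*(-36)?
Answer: -504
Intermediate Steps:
(7² - 1*35)*(-36) = (49 - 35)*(-36) = 14*(-36) = -504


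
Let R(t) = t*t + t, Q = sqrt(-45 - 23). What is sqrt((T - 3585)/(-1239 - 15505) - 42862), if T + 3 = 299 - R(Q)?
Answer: sqrt(-3004200555902 + 8372*I*sqrt(17))/8372 ≈ 1.1894e-6 + 207.03*I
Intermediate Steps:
Q = 2*I*sqrt(17) (Q = sqrt(-68) = 2*I*sqrt(17) ≈ 8.2462*I)
R(t) = t + t**2 (R(t) = t**2 + t = t + t**2)
T = 296 - 2*I*sqrt(17)*(1 + 2*I*sqrt(17)) (T = -3 + (299 - 2*I*sqrt(17)*(1 + 2*I*sqrt(17))) = 296 - 2*I*sqrt(17)*(1 + 2*I*sqrt(17)) ≈ 364.0 - 8.2462*I)
sqrt((T - 3585)/(-1239 - 15505) - 42862) = sqrt(((364 - 2*I*sqrt(17)) - 3585)/(-1239 - 15505) - 42862) = sqrt((-3221 - 2*I*sqrt(17))/(-16744) - 42862) = sqrt((-3221 - 2*I*sqrt(17))*(-1/16744) - 42862) = sqrt((3221/16744 + I*sqrt(17)/8372) - 42862) = sqrt(-717678107/16744 + I*sqrt(17)/8372)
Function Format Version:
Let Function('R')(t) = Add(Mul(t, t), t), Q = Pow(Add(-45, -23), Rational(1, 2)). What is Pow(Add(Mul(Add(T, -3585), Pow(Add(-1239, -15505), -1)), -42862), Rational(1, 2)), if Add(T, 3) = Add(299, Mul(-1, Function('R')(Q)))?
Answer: Mul(Rational(1, 8372), Pow(Add(-3004200555902, Mul(8372, I, Pow(17, Rational(1, 2)))), Rational(1, 2))) ≈ Add(1.1894e-6, Mul(207.03, I))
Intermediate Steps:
Q = Mul(2, I, Pow(17, Rational(1, 2))) (Q = Pow(-68, Rational(1, 2)) = Mul(2, I, Pow(17, Rational(1, 2))) ≈ Mul(8.2462, I))
Function('R')(t) = Add(t, Pow(t, 2)) (Function('R')(t) = Add(Pow(t, 2), t) = Add(t, Pow(t, 2)))
T = Add(296, Mul(-2, I, Pow(17, Rational(1, 2)), Add(1, Mul(2, I, Pow(17, Rational(1, 2)))))) (T = Add(-3, Add(299, Mul(-1, Mul(Mul(2, I, Pow(17, Rational(1, 2))), Add(1, Mul(2, I, Pow(17, Rational(1, 2)))))))) = Add(-3, Add(299, Mul(-1, Mul(2, I, Pow(17, Rational(1, 2)), Add(1, Mul(2, I, Pow(17, Rational(1, 2)))))))) = Add(-3, Add(299, Mul(-2, I, Pow(17, Rational(1, 2)), Add(1, Mul(2, I, Pow(17, Rational(1, 2))))))) = Add(296, Mul(-2, I, Pow(17, Rational(1, 2)), Add(1, Mul(2, I, Pow(17, Rational(1, 2)))))) ≈ Add(364.00, Mul(-8.2462, I)))
Pow(Add(Mul(Add(T, -3585), Pow(Add(-1239, -15505), -1)), -42862), Rational(1, 2)) = Pow(Add(Mul(Add(Add(364, Mul(-2, I, Pow(17, Rational(1, 2)))), -3585), Pow(Add(-1239, -15505), -1)), -42862), Rational(1, 2)) = Pow(Add(Mul(Add(-3221, Mul(-2, I, Pow(17, Rational(1, 2)))), Pow(-16744, -1)), -42862), Rational(1, 2)) = Pow(Add(Mul(Add(-3221, Mul(-2, I, Pow(17, Rational(1, 2)))), Rational(-1, 16744)), -42862), Rational(1, 2)) = Pow(Add(Add(Rational(3221, 16744), Mul(Rational(1, 8372), I, Pow(17, Rational(1, 2)))), -42862), Rational(1, 2)) = Pow(Add(Rational(-717678107, 16744), Mul(Rational(1, 8372), I, Pow(17, Rational(1, 2)))), Rational(1, 2))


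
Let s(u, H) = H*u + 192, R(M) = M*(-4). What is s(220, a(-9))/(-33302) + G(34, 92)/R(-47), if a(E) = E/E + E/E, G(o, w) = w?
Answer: 368121/782597 ≈ 0.47038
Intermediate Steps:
R(M) = -4*M
a(E) = 2 (a(E) = 1 + 1 = 2)
s(u, H) = 192 + H*u
s(220, a(-9))/(-33302) + G(34, 92)/R(-47) = (192 + 2*220)/(-33302) + 92/((-4*(-47))) = (192 + 440)*(-1/33302) + 92/188 = 632*(-1/33302) + 92*(1/188) = -316/16651 + 23/47 = 368121/782597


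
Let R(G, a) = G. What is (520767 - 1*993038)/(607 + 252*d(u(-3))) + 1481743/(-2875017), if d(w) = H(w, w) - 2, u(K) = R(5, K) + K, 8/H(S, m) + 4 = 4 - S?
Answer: 1356446176192/2601890385 ≈ 521.33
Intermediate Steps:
H(S, m) = -8/S (H(S, m) = 8/(-4 + (4 - S)) = 8/((-S)) = 8*(-1/S) = -8/S)
u(K) = 5 + K
d(w) = -2 - 8/w (d(w) = -8/w - 2 = -2 - 8/w)
(520767 - 1*993038)/(607 + 252*d(u(-3))) + 1481743/(-2875017) = (520767 - 1*993038)/(607 + 252*(-2 - 8/(5 - 3))) + 1481743/(-2875017) = (520767 - 993038)/(607 + 252*(-2 - 8/2)) + 1481743*(-1/2875017) = -472271/(607 + 252*(-2 - 8*1/2)) - 1481743/2875017 = -472271/(607 + 252*(-2 - 4)) - 1481743/2875017 = -472271/(607 + 252*(-6)) - 1481743/2875017 = -472271/(607 - 1512) - 1481743/2875017 = -472271/(-905) - 1481743/2875017 = -472271*(-1/905) - 1481743/2875017 = 472271/905 - 1481743/2875017 = 1356446176192/2601890385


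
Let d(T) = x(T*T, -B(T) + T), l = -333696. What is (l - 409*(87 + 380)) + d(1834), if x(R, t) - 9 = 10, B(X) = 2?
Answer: -524680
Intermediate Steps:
x(R, t) = 19 (x(R, t) = 9 + 10 = 19)
d(T) = 19
(l - 409*(87 + 380)) + d(1834) = (-333696 - 409*(87 + 380)) + 19 = (-333696 - 409*467) + 19 = (-333696 - 191003) + 19 = -524699 + 19 = -524680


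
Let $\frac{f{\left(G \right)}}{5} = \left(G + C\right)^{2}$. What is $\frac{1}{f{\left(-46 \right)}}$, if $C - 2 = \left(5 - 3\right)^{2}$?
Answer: $\frac{1}{8000} \approx 0.000125$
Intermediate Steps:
$C = 6$ ($C = 2 + \left(5 - 3\right)^{2} = 2 + 2^{2} = 2 + 4 = 6$)
$f{\left(G \right)} = 5 \left(6 + G\right)^{2}$ ($f{\left(G \right)} = 5 \left(G + 6\right)^{2} = 5 \left(6 + G\right)^{2}$)
$\frac{1}{f{\left(-46 \right)}} = \frac{1}{5 \left(6 - 46\right)^{2}} = \frac{1}{5 \left(-40\right)^{2}} = \frac{1}{5 \cdot 1600} = \frac{1}{8000}$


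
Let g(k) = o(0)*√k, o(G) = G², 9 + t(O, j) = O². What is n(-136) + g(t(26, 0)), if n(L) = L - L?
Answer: 0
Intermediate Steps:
t(O, j) = -9 + O²
n(L) = 0
g(k) = 0 (g(k) = 0²*√k = 0*√k = 0)
n(-136) + g(t(26, 0)) = 0 + 0 = 0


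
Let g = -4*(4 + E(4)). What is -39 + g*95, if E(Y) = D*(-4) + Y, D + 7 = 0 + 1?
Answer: -12199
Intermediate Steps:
D = -6 (D = -7 + (0 + 1) = -7 + 1 = -6)
E(Y) = 24 + Y (E(Y) = -6*(-4) + Y = 24 + Y)
g = -128 (g = -4*(4 + (24 + 4)) = -4*(4 + 28) = -4*32 = -128)
-39 + g*95 = -39 - 128*95 = -39 - 12160 = -12199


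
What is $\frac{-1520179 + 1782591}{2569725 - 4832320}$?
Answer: $- \frac{262412}{2262595} \approx -0.11598$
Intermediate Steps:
$\frac{-1520179 + 1782591}{2569725 - 4832320} = \frac{262412}{-2262595} = 262412 \left(- \frac{1}{2262595}\right) = - \frac{262412}{2262595}$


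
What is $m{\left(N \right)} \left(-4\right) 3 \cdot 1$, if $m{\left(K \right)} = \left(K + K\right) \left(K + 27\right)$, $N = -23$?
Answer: $2208$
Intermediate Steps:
$m{\left(K \right)} = 2 K \left(27 + K\right)$
$m{\left(N \right)} \left(-4\right) 3 \cdot 1 = 2 \left(-23\right) \left(27 - 23\right) \left(-4\right) 3 \cdot 1 = 2 \left(-23\right) 4 \left(\left(-12\right) 1\right) = \left(-184\right) \left(-12\right) = 2208$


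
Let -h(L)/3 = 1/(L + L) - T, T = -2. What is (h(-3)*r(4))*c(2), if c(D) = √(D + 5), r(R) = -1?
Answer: 11*√7/2 ≈ 14.552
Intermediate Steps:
c(D) = √(5 + D)
h(L) = -6 - 3/(2*L) (h(L) = -3*(1/(L + L) - 1*(-2)) = -3*(1/(2*L) + 2) = -3*(2 + 1/(2*L)) = -6 - 3/(2*L))
(h(-3)*r(4))*c(2) = ((-6 - 3/2/(-3))*(-1))*√(5 + 2) = ((-6 - 3/2*(-⅓))*(-1))*√7 = ((-6 + ½)*(-1))*√7 = (-11/2*(-1))*√7 = 11*√7/2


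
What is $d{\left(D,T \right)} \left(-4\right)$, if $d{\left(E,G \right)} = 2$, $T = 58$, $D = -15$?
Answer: $-8$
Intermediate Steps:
$d{\left(D,T \right)} \left(-4\right) = 2 \left(-4\right) = -8$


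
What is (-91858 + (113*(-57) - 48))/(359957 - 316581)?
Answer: -98347/43376 ≈ -2.2673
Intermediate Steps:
(-91858 + (113*(-57) - 48))/(359957 - 316581) = (-91858 + (-6441 - 48))/43376 = (-91858 - 6489)*(1/43376) = -98347*1/43376 = -98347/43376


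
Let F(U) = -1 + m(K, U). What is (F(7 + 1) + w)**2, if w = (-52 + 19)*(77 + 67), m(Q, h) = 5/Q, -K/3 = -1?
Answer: 203176516/9 ≈ 2.2575e+7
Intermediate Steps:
K = 3 (K = -3*(-1) = 3)
F(U) = 2/3 (F(U) = -1 + 5/3 = 2/3)
w = -4752 (w = -33*144 = -4752)
(F(7 + 1) + w)**2 = (2/3 - 4752)**2 = (-14254/3)**2 = 203176516/9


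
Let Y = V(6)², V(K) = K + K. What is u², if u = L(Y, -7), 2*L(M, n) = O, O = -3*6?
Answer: 81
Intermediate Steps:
V(K) = 2*K
Y = 144 (Y = (2*6)² = 12² = 144)
O = -18
L(M, n) = -9 (L(M, n) = (½)*(-18) = -9)
u = -9
u² = (-9)² = 81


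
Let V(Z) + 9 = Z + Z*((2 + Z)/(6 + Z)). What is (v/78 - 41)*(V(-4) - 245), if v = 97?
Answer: 393827/39 ≈ 10098.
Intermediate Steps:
V(Z) = -9 + Z + Z*(2 + Z)/(6 + Z) (V(Z) = -9 + (Z + Z*((2 + Z)/(6 + Z))) = -9 + (Z + Z*(2 + Z)/(6 + Z)) = -9 + Z + Z*(2 + Z)/(6 + Z))
(v/78 - 41)*(V(-4) - 245) = (97/78 - 41)*((-54 - 1*(-4) + 2*(-4)²)/(6 - 4) - 245) = (97*(1/78) - 41)*((-54 + 4 + 2*16)/2 - 245) = (97/78 - 41)*((-54 + 4 + 32)/2 - 245) = -3101*((½)*(-18) - 245)/78 = -3101*(-9 - 245)/78 = -3101/78*(-254) = 393827/39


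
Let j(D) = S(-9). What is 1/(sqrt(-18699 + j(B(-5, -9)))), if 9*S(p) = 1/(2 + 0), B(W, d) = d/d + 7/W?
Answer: -3*I*sqrt(13738)/48083 ≈ -0.0073129*I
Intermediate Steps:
B(W, d) = 1 + 7/W
S(p) = 1/18 (S(p) = 1/(9*(2 + 0)) = (1/9)/2 = (1/9)*(1/2) = 1/18)
j(D) = 1/18
1/(sqrt(-18699 + j(B(-5, -9)))) = 1/(sqrt(-18699 + 1/18)) = 1/(sqrt(-336581/18)) = 1/(7*I*sqrt(13738)/6) = -3*I*sqrt(13738)/48083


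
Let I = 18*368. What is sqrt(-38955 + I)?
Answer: I*sqrt(32331) ≈ 179.81*I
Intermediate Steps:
I = 6624
sqrt(-38955 + I) = sqrt(-38955 + 6624) = sqrt(-32331) = I*sqrt(32331)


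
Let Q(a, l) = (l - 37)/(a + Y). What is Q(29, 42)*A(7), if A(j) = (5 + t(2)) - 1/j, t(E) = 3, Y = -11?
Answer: 275/126 ≈ 2.1825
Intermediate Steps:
A(j) = 8 - 1/j (A(j) = (5 + 3) - 1/j = 8 - 1/j)
Q(a, l) = (-37 + l)/(-11 + a) (Q(a, l) = (l - 37)/(a - 11) = (-37 + l)/(-11 + a))
Q(29, 42)*A(7) = ((-37 + 42)/(-11 + 29))*(8 - 1/7) = (5/18)*(8 - 1*⅐) = ((1/18)*5)*(8 - ⅐) = (5/18)*(55/7) = 275/126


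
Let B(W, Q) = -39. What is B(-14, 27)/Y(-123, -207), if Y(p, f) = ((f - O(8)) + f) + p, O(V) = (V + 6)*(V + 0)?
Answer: 39/649 ≈ 0.060092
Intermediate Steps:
O(V) = V*(6 + V) (O(V) = (6 + V)*V = V*(6 + V))
Y(p, f) = -112 + p + 2*f (Y(p, f) = ((f - 8*(6 + 8)) + f) + p = ((f - 8*14) + f) + p = ((f - 1*112) + f) + p = ((f - 112) + f) + p = ((-112 + f) + f) + p = (-112 + 2*f) + p = -112 + p + 2*f)
B(-14, 27)/Y(-123, -207) = -39/(-112 - 123 + 2*(-207)) = -39/(-112 - 123 - 414) = -39/(-649) = -39*(-1/649) = 39/649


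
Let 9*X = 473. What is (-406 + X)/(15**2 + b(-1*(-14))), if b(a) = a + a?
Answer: -3181/2277 ≈ -1.3970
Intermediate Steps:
X = 473/9 (X = (1/9)*473 = 473/9 ≈ 52.556)
b(a) = 2*a
(-406 + X)/(15**2 + b(-1*(-14))) = (-406 + 473/9)/(15**2 + 2*(-1*(-14))) = -3181/(9*(225 + 2*14)) = -3181/(9*(225 + 28)) = -3181/9/253 = -3181/9*1/253 = -3181/2277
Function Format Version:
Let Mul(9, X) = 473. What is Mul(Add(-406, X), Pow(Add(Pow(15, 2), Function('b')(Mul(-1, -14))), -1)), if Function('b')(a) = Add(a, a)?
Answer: Rational(-3181, 2277) ≈ -1.3970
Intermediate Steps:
X = Rational(473, 9) (X = Mul(Rational(1, 9), 473) = Rational(473, 9) ≈ 52.556)
Function('b')(a) = Mul(2, a)
Mul(Add(-406, X), Pow(Add(Pow(15, 2), Function('b')(Mul(-1, -14))), -1)) = Mul(Add(-406, Rational(473, 9)), Pow(Add(Pow(15, 2), Mul(2, Mul(-1, -14))), -1)) = Mul(Rational(-3181, 9), Pow(Add(225, Mul(2, 14)), -1)) = Mul(Rational(-3181, 9), Pow(Add(225, 28), -1)) = Mul(Rational(-3181, 9), Pow(253, -1)) = Mul(Rational(-3181, 9), Rational(1, 253)) = Rational(-3181, 2277)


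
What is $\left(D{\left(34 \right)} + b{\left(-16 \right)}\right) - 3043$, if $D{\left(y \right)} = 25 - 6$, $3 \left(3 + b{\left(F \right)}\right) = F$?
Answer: $- \frac{9097}{3} \approx -3032.3$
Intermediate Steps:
$b{\left(F \right)} = -3 + \frac{F}{3}$
$D{\left(y \right)} = 19$ ($D{\left(y \right)} = 25 - 6 = 19$)
$\left(D{\left(34 \right)} + b{\left(-16 \right)}\right) - 3043 = \left(19 + \left(-3 + \frac{1}{3} \left(-16\right)\right)\right) - 3043 = \left(19 - \frac{25}{3}\right) - 3043 = \frac{32}{3} - 3043 = - \frac{9097}{3}$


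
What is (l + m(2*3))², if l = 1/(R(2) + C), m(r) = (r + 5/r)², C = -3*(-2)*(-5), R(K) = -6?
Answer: 19600/9 ≈ 2177.8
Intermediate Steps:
C = -30 (C = 6*(-5) = -30)
l = -1/36 (l = 1/(-6 - 30) = 1/(-36) = -1/36 ≈ -0.027778)
(l + m(2*3))² = (-1/36 + (5 + (2*3)²)²/(2*3)²)² = (-1/36 + (5 + 6²)²/6²)² = (-1/36 + (5 + 36)²/36)² = (-1/36 + (1/36)*41²)² = (-1/36 + (1/36)*1681)² = (-1/36 + 1681/36)² = (140/3)² = 19600/9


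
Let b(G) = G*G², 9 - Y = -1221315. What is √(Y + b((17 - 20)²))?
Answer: √1222053 ≈ 1105.5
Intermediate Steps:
Y = 1221324 (Y = 9 - 1*(-1221315) = 9 + 1221315 = 1221324)
b(G) = G³
√(Y + b((17 - 20)²)) = √(1221324 + ((17 - 20)²)³) = √(1221324 + ((-3)²)³) = √(1221324 + 9³) = √(1221324 + 729) = √1222053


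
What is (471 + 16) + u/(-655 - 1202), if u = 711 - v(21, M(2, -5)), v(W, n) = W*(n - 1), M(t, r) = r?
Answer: 301174/619 ≈ 486.55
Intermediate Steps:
v(W, n) = W*(-1 + n)
u = 837 (u = 711 - 21*(-1 - 5) = 711 - 21*(-6) = 711 - 1*(-126) = 711 + 126 = 837)
(471 + 16) + u/(-655 - 1202) = (471 + 16) + 837/(-655 - 1202) = 487 + 837/(-1857) = 487 - 1/1857*837 = 487 - 279/619 = 301174/619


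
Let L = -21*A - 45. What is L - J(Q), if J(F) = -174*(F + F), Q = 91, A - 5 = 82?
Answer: 29796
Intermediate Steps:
A = 87 (A = 5 + 82 = 87)
L = -1872 (L = -21*87 - 45 = -1827 - 45 = -1872)
J(F) = -348*F
L - J(Q) = -1872 - (-348)*91 = -1872 - 1*(-31668) = -1872 + 31668 = 29796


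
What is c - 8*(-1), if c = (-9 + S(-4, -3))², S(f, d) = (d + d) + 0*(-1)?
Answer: 233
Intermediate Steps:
S(f, d) = 2*d (S(f, d) = 2*d + 0 = 2*d)
c = 225 (c = (-9 + 2*(-3))² = (-9 - 6)² = (-15)² = 225)
c - 8*(-1) = 225 - 8*(-1) = 225 - 1*(-8) = 225 + 8 = 233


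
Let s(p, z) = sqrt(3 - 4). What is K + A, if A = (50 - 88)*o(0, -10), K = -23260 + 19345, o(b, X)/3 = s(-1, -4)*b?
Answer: -3915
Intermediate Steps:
s(p, z) = I (s(p, z) = sqrt(-1) = I)
o(b, X) = 3*I*b (o(b, X) = 3*(I*b) = 3*I*b)
K = -3915
A = 0 (A = (50 - 88)*(3*I*0) = -38*0 = 0)
K + A = -3915 + 0 = -3915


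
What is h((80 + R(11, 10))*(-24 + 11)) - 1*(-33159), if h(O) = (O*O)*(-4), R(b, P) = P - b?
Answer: -4185757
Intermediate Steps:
h(O) = -4*O² (h(O) = O²*(-4) = -4*O²)
h((80 + R(11, 10))*(-24 + 11)) - 1*(-33159) = -4*(-24 + 11)²*(80 + (10 - 1*11))² - 1*(-33159) = -4*169*(80 + (10 - 11))² + 33159 = -4*169*(80 - 1)² + 33159 = -4*(79*(-13))² + 33159 = -4*(-1027)² + 33159 = -4*1054729 + 33159 = -4218916 + 33159 = -4185757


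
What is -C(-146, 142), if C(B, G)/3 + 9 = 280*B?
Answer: 122667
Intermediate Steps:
C(B, G) = -27 + 840*B (C(B, G) = -27 + 3*(280*B) = -27 + 840*B)
-C(-146, 142) = -(-27 + 840*(-146)) = -(-27 - 122640) = -1*(-122667) = 122667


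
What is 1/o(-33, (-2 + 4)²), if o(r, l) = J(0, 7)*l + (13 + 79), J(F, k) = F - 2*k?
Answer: 1/36 ≈ 0.027778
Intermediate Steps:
o(r, l) = 92 - 14*l (o(r, l) = (0 - 2*7)*l + (13 + 79) = (0 - 14)*l + 92 = -14*l + 92 = 92 - 14*l)
1/o(-33, (-2 + 4)²) = 1/(92 - 14*(-2 + 4)²) = 1/(92 - 14*2²) = 1/(92 - 14*4) = 1/(92 - 56) = 1/36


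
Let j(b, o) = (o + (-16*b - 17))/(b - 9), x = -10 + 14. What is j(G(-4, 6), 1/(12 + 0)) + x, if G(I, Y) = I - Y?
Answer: -805/228 ≈ -3.5307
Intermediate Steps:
x = 4
j(b, o) = (-17 + o - 16*b)/(-9 + b) (j(b, o) = (o + (-17 - 16*b))/(-9 + b) = (-17 + o - 16*b)/(-9 + b))
j(G(-4, 6), 1/(12 + 0)) + x = (-17 + 1/(12 + 0) - 16*(-4 - 1*6))/(-9 + (-4 - 1*6)) + 4 = (-17 + 1/12 - 16*(-4 - 6))/(-9 + (-4 - 6)) + 4 = (-17 + 1/12 - 16*(-10))/(-9 - 10) + 4 = (-17 + 1/12 + 160)/(-19) + 4 = -1/19*1717/12 + 4 = -1717/228 + 4 = -805/228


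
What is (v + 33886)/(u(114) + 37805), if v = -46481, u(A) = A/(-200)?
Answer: -1259500/3780443 ≈ -0.33316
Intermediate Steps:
u(A) = -A/200 (u(A) = A*(-1/200) = -A/200)
(v + 33886)/(u(114) + 37805) = (-46481 + 33886)/(-1/200*114 + 37805) = -12595/(-57/100 + 37805) = -12595/3780443/100 = -12595*100/3780443 = -1259500/3780443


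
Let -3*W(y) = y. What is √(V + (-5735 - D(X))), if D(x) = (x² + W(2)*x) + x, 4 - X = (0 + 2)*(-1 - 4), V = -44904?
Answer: I*√457557/3 ≈ 225.48*I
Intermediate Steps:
W(y) = -y/3
X = 14 (X = 4 - (0 + 2)*(-1 - 4) = 4 - 2*(-5) = 4 - 1*(-10) = 4 + 10 = 14)
D(x) = x² + x/3 (D(x) = (x² + (-⅓*2)*x) + x = (x² - 2*x/3) + x = x² + x/3)
√(V + (-5735 - D(X))) = √(-44904 + (-5735 - 14*(⅓ + 14))) = √(-44904 + (-5735 - 14*43/3)) = √(-44904 + (-5735 - 1*602/3)) = √(-44904 + (-5735 - 602/3)) = √(-44904 - 17807/3) = √(-152519/3) = I*√457557/3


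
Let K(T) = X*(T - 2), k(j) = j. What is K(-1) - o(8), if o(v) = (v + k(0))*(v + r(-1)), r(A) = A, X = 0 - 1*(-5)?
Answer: -71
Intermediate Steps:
X = 5 (X = 0 + 5 = 5)
K(T) = -10 + 5*T (K(T) = 5*(T - 2) = 5*(-2 + T) = -10 + 5*T)
o(v) = v*(-1 + v) (o(v) = (v + 0)*(v - 1) = v*(-1 + v))
K(-1) - o(8) = (-10 + 5*(-1)) - 8*(-1 + 8) = (-10 - 5) - 8*7 = -15 - 1*56 = -15 - 56 = -71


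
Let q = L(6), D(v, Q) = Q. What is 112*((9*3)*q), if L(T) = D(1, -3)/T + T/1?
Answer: 16632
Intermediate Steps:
L(T) = T - 3/T (L(T) = -3/T + T/1 = -3/T + T*1 = -3/T + T = T - 3/T)
q = 11/2 (q = 6 - 3/6 = 6 - 3*⅙ = 6 - ½ = 11/2 ≈ 5.5000)
112*((9*3)*q) = 112*((9*3)*(11/2)) = 112*(27*(11/2)) = 112*(297/2) = 16632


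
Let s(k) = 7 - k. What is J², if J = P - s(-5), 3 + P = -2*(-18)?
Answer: 441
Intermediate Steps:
P = 33 (P = -3 - 2*(-18) = -3 + 36 = 33)
J = 21 (J = 33 - (7 - 1*(-5)) = 33 - (7 + 5) = 33 - 1*12 = 33 - 12 = 21)
J² = 21² = 441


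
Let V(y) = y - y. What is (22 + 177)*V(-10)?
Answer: 0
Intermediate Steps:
V(y) = 0
(22 + 177)*V(-10) = (22 + 177)*0 = 199*0 = 0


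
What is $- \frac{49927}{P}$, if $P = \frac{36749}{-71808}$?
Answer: $\frac{3585158016}{36749} \approx 97558.0$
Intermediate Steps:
$P = - \frac{36749}{71808}$ ($P = 36749 \left(- \frac{1}{71808}\right) = - \frac{36749}{71808} \approx -0.51177$)
$- \frac{49927}{P} = - \frac{49927}{- \frac{36749}{71808}} = \left(-49927\right) \left(- \frac{71808}{36749}\right) = \frac{3585158016}{36749}$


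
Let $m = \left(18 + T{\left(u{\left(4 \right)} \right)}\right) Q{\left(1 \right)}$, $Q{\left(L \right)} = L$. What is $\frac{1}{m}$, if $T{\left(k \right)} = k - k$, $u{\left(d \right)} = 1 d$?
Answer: $\frac{1}{18} \approx 0.055556$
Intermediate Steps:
$u{\left(d \right)} = d$
$T{\left(k \right)} = 0$
$m = 18$ ($m = \left(18 + 0\right) 1 = 18 \cdot 1 = 18$)
$\frac{1}{m} = \frac{1}{18}$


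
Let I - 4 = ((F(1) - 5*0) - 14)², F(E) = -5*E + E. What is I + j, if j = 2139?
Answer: 2467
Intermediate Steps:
F(E) = -4*E
I = 328 (I = 4 + ((-4*1 - 5*0) - 14)² = 4 + ((-4 + 0) - 14)² = 4 + (-4 - 14)² = 4 + (-18)² = 4 + 324 = 328)
I + j = 328 + 2139 = 2467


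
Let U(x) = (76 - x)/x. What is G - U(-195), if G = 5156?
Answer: 1005691/195 ≈ 5157.4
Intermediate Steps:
U(x) = (76 - x)/x
G - U(-195) = 5156 - (76 - 1*(-195))/(-195) = 5156 - (-1)*(76 + 195)/195 = 5156 - (-1)*271/195 = 5156 - 1*(-271/195) = 5156 + 271/195 = 1005691/195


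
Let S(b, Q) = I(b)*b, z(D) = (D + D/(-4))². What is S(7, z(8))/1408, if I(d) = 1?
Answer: 7/1408 ≈ 0.0049716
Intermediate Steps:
z(D) = 9*D²/16 (z(D) = (D + D*(-¼))² = (D - D/4)² = (3*D/4)² = 9*D²/16)
S(b, Q) = b (S(b, Q) = 1*b = b)
S(7, z(8))/1408 = 7/1408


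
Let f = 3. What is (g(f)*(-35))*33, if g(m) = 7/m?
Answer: -2695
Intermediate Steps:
(g(f)*(-35))*33 = ((7/3)*(-35))*33 = -245/3*33 = -2695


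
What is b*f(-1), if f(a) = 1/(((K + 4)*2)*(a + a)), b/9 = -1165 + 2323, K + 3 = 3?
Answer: -5211/8 ≈ -651.38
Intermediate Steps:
K = 0 (K = -3 + 3 = 0)
b = 10422 (b = 9*(-1165 + 2323) = 9*1158 = 10422)
f(a) = 1/(16*a) (f(a) = 1/(((0 + 4)*2)*(a + a)) = 1/((4*2)*(2*a)) = 1/(8*(2*a)) = 1/(16*a))
b*f(-1) = 10422*((1/16)/(-1)) = 10422*((1/16)*(-1)) = 10422*(-1/16) = -5211/8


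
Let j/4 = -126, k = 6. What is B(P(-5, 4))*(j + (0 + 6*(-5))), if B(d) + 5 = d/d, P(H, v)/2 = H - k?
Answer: 2136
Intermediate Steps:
P(H, v) = -12 + 2*H (P(H, v) = 2*(H - 1*6) = 2*(H - 6) = 2*(-6 + H) = -12 + 2*H)
j = -504 (j = 4*(-126) = -504)
B(d) = -4 (B(d) = -5 + d/d = -5 + 1 = -4)
B(P(-5, 4))*(j + (0 + 6*(-5))) = -4*(-504 + (0 + 6*(-5))) = -4*(-504 + (0 - 30)) = -4*(-504 - 30) = -4*(-534) = 2136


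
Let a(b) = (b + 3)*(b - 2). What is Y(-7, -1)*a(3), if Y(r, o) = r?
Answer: -42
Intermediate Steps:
a(b) = (-2 + b)*(3 + b) (a(b) = (3 + b)*(-2 + b) = (-2 + b)*(3 + b))
Y(-7, -1)*a(3) = -7*(-6 + 3 + 3²) = -7*(-6 + 3 + 9) = -7*6 = -42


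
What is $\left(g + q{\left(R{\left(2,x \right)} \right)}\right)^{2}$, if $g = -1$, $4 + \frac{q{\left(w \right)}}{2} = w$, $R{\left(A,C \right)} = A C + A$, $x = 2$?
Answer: $9$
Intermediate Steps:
$R{\left(A,C \right)} = A + A C$
$q{\left(w \right)} = -8 + 2 w$
$\left(g + q{\left(R{\left(2,x \right)} \right)}\right)^{2} = \left(-1 - \left(8 - 2 \cdot 2 \left(1 + 2\right)\right)\right)^{2} = \left(-1 - \left(8 - 2 \cdot 2 \cdot 3\right)\right)^{2} = \left(-1 + \left(-8 + 2 \cdot 6\right)\right)^{2} = \left(-1 + \left(-8 + 12\right)\right)^{2} = \left(-1 + 4\right)^{2} = 3^{2} = 9$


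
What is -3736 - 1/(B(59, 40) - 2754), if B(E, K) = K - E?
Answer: -10359927/2773 ≈ -3736.0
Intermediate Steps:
-3736 - 1/(B(59, 40) - 2754) = -3736 - 1/((40 - 1*59) - 2754) = -3736 - 1/((40 - 59) - 2754) = -3736 - 1/(-19 - 2754) = -3736 - 1/(-2773) = -3736 - 1*(-1/2773) = -3736 + 1/2773 = -10359927/2773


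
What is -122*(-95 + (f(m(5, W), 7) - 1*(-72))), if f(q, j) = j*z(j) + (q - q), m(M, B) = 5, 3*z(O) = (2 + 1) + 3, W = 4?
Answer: 1098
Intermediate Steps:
z(O) = 2 (z(O) = ((2 + 1) + 3)/3 = (3 + 3)/3 = (⅓)*6 = 2)
f(q, j) = 2*j (f(q, j) = j*2 + (q - q) = 2*j + 0 = 2*j)
-122*(-95 + (f(m(5, W), 7) - 1*(-72))) = -122*(-95 + (2*7 - 1*(-72))) = -122*(-95 + (14 + 72)) = -122*(-95 + 86) = -122*(-9) = 1098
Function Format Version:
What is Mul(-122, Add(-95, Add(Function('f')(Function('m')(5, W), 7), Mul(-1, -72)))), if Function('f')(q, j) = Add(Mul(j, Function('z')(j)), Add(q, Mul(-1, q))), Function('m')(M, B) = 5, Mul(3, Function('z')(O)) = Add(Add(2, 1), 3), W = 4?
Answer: 1098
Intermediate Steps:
Function('z')(O) = 2 (Function('z')(O) = Mul(Rational(1, 3), Add(Add(2, 1), 3)) = Mul(Rational(1, 3), Add(3, 3)) = Mul(Rational(1, 3), 6) = 2)
Function('f')(q, j) = Mul(2, j) (Function('f')(q, j) = Add(Mul(j, 2), Add(q, Mul(-1, q))) = Add(Mul(2, j), 0) = Mul(2, j))
Mul(-122, Add(-95, Add(Function('f')(Function('m')(5, W), 7), Mul(-1, -72)))) = Mul(-122, Add(-95, Add(Mul(2, 7), Mul(-1, -72)))) = Mul(-122, Add(-95, Add(14, 72))) = Mul(-122, Add(-95, 86)) = Mul(-122, -9) = 1098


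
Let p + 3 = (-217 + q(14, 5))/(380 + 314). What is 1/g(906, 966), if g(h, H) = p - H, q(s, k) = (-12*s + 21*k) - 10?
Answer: -347/336388 ≈ -0.0010315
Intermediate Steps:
q(s, k) = -10 - 12*s + 21*k
p = -1186/347 (p = -3 + (-217 + (-10 - 12*14 + 21*5))/(380 + 314) = -3 + (-217 + (-10 - 168 + 105))/694 = -3 + (-217 - 73)*(1/694) = -3 - 290*1/694 = -3 - 145/347 = -1186/347 ≈ -3.4179)
g(h, H) = -1186/347 - H
1/g(906, 966) = 1/(-1186/347 - 1*966) = 1/(-1186/347 - 966) = 1/(-336388/347) = -347/336388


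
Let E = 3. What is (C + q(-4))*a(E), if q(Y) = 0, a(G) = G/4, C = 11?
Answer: 33/4 ≈ 8.2500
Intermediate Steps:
a(G) = G/4 (a(G) = G*(¼) = G/4)
(C + q(-4))*a(E) = (11 + 0)*((¼)*3) = 11*(¾) = 33/4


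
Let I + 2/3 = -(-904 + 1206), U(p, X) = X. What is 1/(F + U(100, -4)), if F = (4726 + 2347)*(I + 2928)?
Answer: 3/55706936 ≈ 5.3853e-8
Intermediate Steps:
I = -908/3 (I = -⅔ - (-904 + 1206) = -⅔ - 1*302 = -⅔ - 302 = -908/3 ≈ -302.67)
F = 55706948/3 (F = (4726 + 2347)*(-908/3 + 2928) = 7073*(7876/3) = 55706948/3 ≈ 1.8569e+7)
1/(F + U(100, -4)) = 1/(55706948/3 - 4) = 1/(55706936/3) = 3/55706936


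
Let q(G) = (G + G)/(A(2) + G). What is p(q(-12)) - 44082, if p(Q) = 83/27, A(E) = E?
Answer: -1190131/27 ≈ -44079.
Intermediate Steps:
q(G) = 2*G/(2 + G) (q(G) = (G + G)/(2 + G) = (2*G)/(2 + G) = 2*G/(2 + G))
p(Q) = 83/27 (p(Q) = 83*(1/27) = 83/27)
p(q(-12)) - 44082 = 83/27 - 44082 = -1190131/27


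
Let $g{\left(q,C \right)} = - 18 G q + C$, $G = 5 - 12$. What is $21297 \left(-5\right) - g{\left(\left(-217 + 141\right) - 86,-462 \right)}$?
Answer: $-85611$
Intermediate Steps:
$G = -7$ ($G = 5 - 12 = -7$)
$g{\left(q,C \right)} = C + 126 q$ ($g{\left(q,C \right)} = \left(-18\right) \left(-7\right) q + C = 126 q + C = C + 126 q$)
$21297 \left(-5\right) - g{\left(\left(-217 + 141\right) - 86,-462 \right)} = 21297 \left(-5\right) - \left(-462 + 126 \left(\left(-217 + 141\right) - 86\right)\right) = -106485 - \left(-462 + 126 \left(-76 - 86\right)\right) = -106485 - \left(-462 + 126 \left(-162\right)\right) = -106485 - \left(-462 - 20412\right) = -106485 - -20874 = -106485 + 20874 = -85611$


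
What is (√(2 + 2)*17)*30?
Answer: 1020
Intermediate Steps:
(√(2 + 2)*17)*30 = (√4*17)*30 = (2*17)*30 = 34*30 = 1020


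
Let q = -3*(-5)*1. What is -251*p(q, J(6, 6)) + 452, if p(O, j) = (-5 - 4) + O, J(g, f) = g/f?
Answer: -1054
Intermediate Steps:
q = 15 (q = 15*1 = 15)
p(O, j) = -9 + O
-251*p(q, J(6, 6)) + 452 = -251*(-9 + 15) + 452 = -251*6 + 452 = -1506 + 452 = -1054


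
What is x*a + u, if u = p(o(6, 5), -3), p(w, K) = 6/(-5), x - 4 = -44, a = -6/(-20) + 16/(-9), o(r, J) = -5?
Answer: 2606/45 ≈ 57.911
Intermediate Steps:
a = -133/90 (a = -6*(-1/20) + 16*(-⅑) = 3/10 - 16/9 = -133/90 ≈ -1.4778)
x = -40 (x = 4 - 44 = -40)
p(w, K) = -6/5 (p(w, K) = 6*(-⅕) = -6/5)
u = -6/5 ≈ -1.2000
x*a + u = -40*(-133/90) - 6/5 = 532/9 - 6/5 = 2606/45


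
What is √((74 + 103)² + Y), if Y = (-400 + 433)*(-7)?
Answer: √31098 ≈ 176.35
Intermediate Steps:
Y = -231 (Y = 33*(-7) = -231)
√((74 + 103)² + Y) = √((74 + 103)² - 231) = √(177² - 231) = √(31329 - 231) = √31098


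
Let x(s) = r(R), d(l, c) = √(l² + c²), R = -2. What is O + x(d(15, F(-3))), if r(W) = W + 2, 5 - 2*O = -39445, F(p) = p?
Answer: 19725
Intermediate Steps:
d(l, c) = √(c² + l²)
O = 19725 (O = 5/2 - ½*(-39445) = 5/2 + 39445/2 = 19725)
r(W) = 2 + W
x(s) = 0 (x(s) = 2 - 2 = 0)
O + x(d(15, F(-3))) = 19725 + 0 = 19725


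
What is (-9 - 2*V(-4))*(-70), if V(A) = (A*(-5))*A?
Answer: -10570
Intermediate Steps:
V(A) = -5*A² (V(A) = (-5*A)*A = -5*A²)
(-9 - 2*V(-4))*(-70) = (-9 - (-10)*(-4)²)*(-70) = (-9 - (-10)*16)*(-70) = (-9 - 2*(-80))*(-70) = (-9 + 160)*(-70) = 151*(-70) = -10570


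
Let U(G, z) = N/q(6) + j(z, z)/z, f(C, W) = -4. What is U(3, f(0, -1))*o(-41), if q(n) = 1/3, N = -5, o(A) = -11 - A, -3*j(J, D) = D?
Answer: -460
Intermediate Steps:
j(J, D) = -D/3
q(n) = 1/3 (q(n) = 1*(1/3) = 1/3)
U(G, z) = -46/3 (U(G, z) = -5/1/3 + (-z/3)/z = -5*3 - 1/3 = -15 - 1/3 = -46/3)
U(3, f(0, -1))*o(-41) = -46*(-11 - 1*(-41))/3 = -46*(-11 + 41)/3 = -46/3*30 = -460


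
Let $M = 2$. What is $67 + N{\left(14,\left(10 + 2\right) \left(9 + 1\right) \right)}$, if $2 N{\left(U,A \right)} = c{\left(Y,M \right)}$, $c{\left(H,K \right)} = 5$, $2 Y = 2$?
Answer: $\frac{139}{2} \approx 69.5$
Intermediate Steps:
$Y = 1$ ($Y = \frac{1}{2} \cdot 2 = 1$)
$N{\left(U,A \right)} = \frac{5}{2}$ ($N{\left(U,A \right)} = \frac{1}{2} \cdot 5 = \frac{5}{2}$)
$67 + N{\left(14,\left(10 + 2\right) \left(9 + 1\right) \right)} = 67 + \frac{5}{2} = \frac{139}{2}$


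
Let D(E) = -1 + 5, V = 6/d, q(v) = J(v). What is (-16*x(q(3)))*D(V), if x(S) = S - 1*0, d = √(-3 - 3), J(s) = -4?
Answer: 256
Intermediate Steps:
d = I*√6 (d = √(-6) = I*√6 ≈ 2.4495*I)
q(v) = -4
V = -I*√6 (V = 6/((I*√6)) = 6*(-I*√6/6) = -I*√6 ≈ -2.4495*I)
D(E) = 4
x(S) = S (x(S) = S + 0 = S)
(-16*x(q(3)))*D(V) = -16*(-4)*4 = 64*4 = 256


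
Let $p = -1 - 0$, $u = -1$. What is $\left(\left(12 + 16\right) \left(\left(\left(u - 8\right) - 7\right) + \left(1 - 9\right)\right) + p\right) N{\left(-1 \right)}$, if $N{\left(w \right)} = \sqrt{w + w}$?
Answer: $- 673 i \sqrt{2} \approx - 951.77 i$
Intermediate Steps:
$p = -1$ ($p = -1 + 0 = -1$)
$N{\left(w \right)} = \sqrt{2} \sqrt{w}$ ($N{\left(w \right)} = \sqrt{2 w} = \sqrt{2} \sqrt{w}$)
$\left(\left(12 + 16\right) \left(\left(\left(u - 8\right) - 7\right) + \left(1 - 9\right)\right) + p\right) N{\left(-1 \right)} = \left(\left(12 + 16\right) \left(\left(\left(-1 - 8\right) - 7\right) + \left(1 - 9\right)\right) - 1\right) \sqrt{2} \sqrt{-1} = \left(28 \left(\left(-9 - 7\right) + \left(1 - 9\right)\right) - 1\right) \sqrt{2} i = \left(28 \left(-16 - 8\right) - 1\right) i \sqrt{2} = \left(28 \left(-24\right) - 1\right) i \sqrt{2} = \left(-672 - 1\right) i \sqrt{2} = - 673 i \sqrt{2}$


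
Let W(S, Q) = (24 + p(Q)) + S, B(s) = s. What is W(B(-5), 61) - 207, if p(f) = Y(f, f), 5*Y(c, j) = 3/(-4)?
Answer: -3763/20 ≈ -188.15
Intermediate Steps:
Y(c, j) = -3/20 (Y(c, j) = (3/(-4))/5 = (3*(-¼))/5 = (⅕)*(-¾) = -3/20)
p(f) = -3/20
W(S, Q) = 477/20 + S (W(S, Q) = (24 - 3/20) + S = 477/20 + S)
W(B(-5), 61) - 207 = (477/20 - 5) - 207 = 377/20 - 207 = -3763/20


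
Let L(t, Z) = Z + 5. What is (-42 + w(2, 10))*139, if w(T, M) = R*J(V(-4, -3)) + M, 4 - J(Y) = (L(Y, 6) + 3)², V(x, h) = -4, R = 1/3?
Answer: -13344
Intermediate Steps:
R = ⅓ (R = 1*(⅓) = ⅓ ≈ 0.33333)
L(t, Z) = 5 + Z
J(Y) = -192 (J(Y) = 4 - ((5 + 6) + 3)² = 4 - (11 + 3)² = 4 - 1*14² = 4 - 1*196 = 4 - 196 = -192)
w(T, M) = -64 + M (w(T, M) = (⅓)*(-192) + M = -64 + M)
(-42 + w(2, 10))*139 = (-42 + (-64 + 10))*139 = (-42 - 54)*139 = -96*139 = -13344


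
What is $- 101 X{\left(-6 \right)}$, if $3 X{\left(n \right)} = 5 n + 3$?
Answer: $909$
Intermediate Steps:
$X{\left(n \right)} = 1 + \frac{5 n}{3}$ ($X{\left(n \right)} = \frac{5 n + 3}{3} = \frac{3 + 5 n}{3} = 1 + \frac{5 n}{3}$)
$- 101 X{\left(-6 \right)} = - 101 \left(1 + \frac{5}{3} \left(-6\right)\right) = - 101 \left(1 - 10\right) = \left(-101\right) \left(-9\right) = 909$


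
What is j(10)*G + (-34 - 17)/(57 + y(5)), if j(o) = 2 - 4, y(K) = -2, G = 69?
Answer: -7641/55 ≈ -138.93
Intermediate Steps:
j(o) = -2
j(10)*G + (-34 - 17)/(57 + y(5)) = -2*69 + (-34 - 17)/(57 - 2) = -138 - 51/55 = -7641/55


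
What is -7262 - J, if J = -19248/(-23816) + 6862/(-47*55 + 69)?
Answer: -27189481953/3745066 ≈ -7260.1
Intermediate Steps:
J = -7187339/3745066 (J = -19248*(-1/23816) + 6862/(-2585 + 69) = 2406/2977 + 6862/(-2516) = 2406/2977 + 6862*(-1/2516) = 2406/2977 - 3431/1258 = -7187339/3745066 ≈ -1.9191)
-7262 - J = -7262 - 1*(-7187339/3745066) = -7262 + 7187339/3745066 = -27189481953/3745066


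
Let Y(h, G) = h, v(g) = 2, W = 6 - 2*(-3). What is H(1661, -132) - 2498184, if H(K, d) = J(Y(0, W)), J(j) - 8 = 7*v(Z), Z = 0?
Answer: -2498162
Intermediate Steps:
W = 12 (W = 6 + 6 = 12)
J(j) = 22 (J(j) = 8 + 7*2 = 8 + 14 = 22)
H(K, d) = 22
H(1661, -132) - 2498184 = 22 - 2498184 = -2498162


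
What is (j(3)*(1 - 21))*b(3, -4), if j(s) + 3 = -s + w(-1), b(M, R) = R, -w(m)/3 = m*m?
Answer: -720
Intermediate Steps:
w(m) = -3*m**2 (w(m) = -3*m*m = -3*m**2)
j(s) = -6 - s (j(s) = -3 + (-s - 3*(-1)**2) = -3 + (-s - 3*1) = -3 + (-s - 3) = -3 + (-3 - s) = -6 - s)
(j(3)*(1 - 21))*b(3, -4) = ((-6 - 1*3)*(1 - 21))*(-4) = ((-6 - 3)*(-20))*(-4) = -9*(-20)*(-4) = 180*(-4) = -720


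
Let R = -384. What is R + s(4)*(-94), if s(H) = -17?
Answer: 1214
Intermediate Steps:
R + s(4)*(-94) = -384 - 17*(-94) = -384 + 1598 = 1214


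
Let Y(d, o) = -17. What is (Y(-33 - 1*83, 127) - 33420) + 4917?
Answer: -28520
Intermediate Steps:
(Y(-33 - 1*83, 127) - 33420) + 4917 = (-17 - 33420) + 4917 = -33437 + 4917 = -28520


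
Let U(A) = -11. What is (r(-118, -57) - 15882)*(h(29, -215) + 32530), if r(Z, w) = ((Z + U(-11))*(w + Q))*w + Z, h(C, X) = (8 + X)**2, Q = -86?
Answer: -80465499541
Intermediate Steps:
r(Z, w) = Z + w*(-86 + w)*(-11 + Z) (r(Z, w) = ((Z - 11)*(w - 86))*w + Z = ((-11 + Z)*(-86 + w))*w + Z = ((-86 + w)*(-11 + Z))*w + Z = w*(-86 + w)*(-11 + Z) + Z = Z + w*(-86 + w)*(-11 + Z))
(r(-118, -57) - 15882)*(h(29, -215) + 32530) = ((-118 - 11*(-57)**2 + 946*(-57) - 118*(-57)**2 - 86*(-118)*(-57)) - 15882)*((8 - 215)**2 + 32530) = ((-118 - 11*3249 - 53922 - 118*3249 - 578436) - 15882)*((-207)**2 + 32530) = ((-118 - 35739 - 53922 - 383382 - 578436) - 15882)*(42849 + 32530) = (-1051597 - 15882)*75379 = -1067479*75379 = -80465499541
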